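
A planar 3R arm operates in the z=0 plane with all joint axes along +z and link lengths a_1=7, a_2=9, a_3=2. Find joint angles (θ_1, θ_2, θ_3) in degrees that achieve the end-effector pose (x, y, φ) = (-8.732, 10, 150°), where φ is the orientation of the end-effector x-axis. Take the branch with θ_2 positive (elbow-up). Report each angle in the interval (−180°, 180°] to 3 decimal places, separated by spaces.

75.750 90.000 -15.750

wrist centre = target − a_3·(cos φ, sin φ) = (-6.9999, 9.0000)
cos θ_2 = (129.9993−7²−9²)/(2·7·9) = -0.0000; θ_2 = 90.0003° (elbow-up)
β = atan2(9.0000,-6.9999) = 127.8748°; ψ = atan2(9.0000,6.9999) = 52.1252°
θ_1 = β − ψ = 75.7496°
θ_3 = φ − θ_1 − θ_2 = -15.7499° (wrapped to (-180°,180°])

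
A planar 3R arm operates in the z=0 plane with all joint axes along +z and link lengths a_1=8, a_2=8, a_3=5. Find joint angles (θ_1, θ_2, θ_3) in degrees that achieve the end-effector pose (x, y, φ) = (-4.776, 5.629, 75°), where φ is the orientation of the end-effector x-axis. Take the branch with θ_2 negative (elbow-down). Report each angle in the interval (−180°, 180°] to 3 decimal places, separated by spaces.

-120.000 -135.003 -29.996

wrist centre = target − a_3·(cos φ, sin φ) = (-6.0701, 0.7994)
cos θ_2 = (37.4850−8²−8²)/(2·8·8) = -0.7071; θ_2 = -135.0033° (elbow-down)
β = atan2(0.7994,-6.0701) = 172.4979°; ψ = atan2(-5.6565,2.3428) = -67.5017°
θ_1 = β − ψ = 239.9996°
θ_3 = φ − θ_1 − θ_2 = -29.9962° (wrapped to (-180°,180°])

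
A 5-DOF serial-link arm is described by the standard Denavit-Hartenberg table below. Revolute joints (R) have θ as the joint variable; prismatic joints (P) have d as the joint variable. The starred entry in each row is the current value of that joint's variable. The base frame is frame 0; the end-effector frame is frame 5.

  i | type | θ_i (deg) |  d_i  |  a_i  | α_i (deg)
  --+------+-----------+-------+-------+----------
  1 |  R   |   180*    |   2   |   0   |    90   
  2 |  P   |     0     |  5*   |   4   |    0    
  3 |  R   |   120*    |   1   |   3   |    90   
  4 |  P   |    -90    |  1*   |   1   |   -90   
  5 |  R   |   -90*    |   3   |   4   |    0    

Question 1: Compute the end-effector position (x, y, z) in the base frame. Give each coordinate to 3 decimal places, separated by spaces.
-5.330 5.000 9.696

after link 1: o_1 = (0.0000, 0.0000, 2.0000)
after link 2: o_2 = (-4.0000, 5.0000, 2.0000)
after link 3: o_3 = (-2.5000, 6.0000, 4.5981)
after link 4: o_4 = (-3.3660, 5.0000, 5.0981)
after link 5: o_5 = (-5.3301, 5.0000, 9.6962)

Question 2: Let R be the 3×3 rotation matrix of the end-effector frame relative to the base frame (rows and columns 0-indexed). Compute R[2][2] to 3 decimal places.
0.866

End-effector z-axis (col 2 of R) = (0.5000,-0.0000,0.8660)
R[2][2] = 0.8660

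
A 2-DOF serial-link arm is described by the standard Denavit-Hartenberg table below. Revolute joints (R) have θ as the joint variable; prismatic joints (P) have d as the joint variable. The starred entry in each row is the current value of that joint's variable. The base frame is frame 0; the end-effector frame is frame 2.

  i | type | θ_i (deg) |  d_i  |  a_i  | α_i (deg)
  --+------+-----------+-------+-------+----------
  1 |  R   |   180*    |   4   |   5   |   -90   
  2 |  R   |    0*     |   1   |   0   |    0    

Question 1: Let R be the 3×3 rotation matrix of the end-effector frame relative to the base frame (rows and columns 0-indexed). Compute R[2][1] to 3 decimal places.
End-effector y-axis (col 1 of R) = (-0.0000,-0.0000,-1.0000)
R[2][1] = -1.0000

-1.000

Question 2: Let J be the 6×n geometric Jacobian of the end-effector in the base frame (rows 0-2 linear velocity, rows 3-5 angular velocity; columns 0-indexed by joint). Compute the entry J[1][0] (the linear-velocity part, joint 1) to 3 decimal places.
-5.000

axis z_0 = ẑ; lever o_n−o_0 = (-5.0000,-1.0000,4.0000)
cross product → J_v[:, 0] = (1.0000,-5.0000,0.0000)
J_ω[:, 0] = z_0
entry J[1][0] = -5.0000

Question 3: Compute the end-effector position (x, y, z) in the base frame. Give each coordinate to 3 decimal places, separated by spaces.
-5.000 -1.000 4.000

after link 1: o_1 = (-5.0000, 0.0000, 4.0000)
after link 2: o_2 = (-5.0000, -1.0000, 4.0000)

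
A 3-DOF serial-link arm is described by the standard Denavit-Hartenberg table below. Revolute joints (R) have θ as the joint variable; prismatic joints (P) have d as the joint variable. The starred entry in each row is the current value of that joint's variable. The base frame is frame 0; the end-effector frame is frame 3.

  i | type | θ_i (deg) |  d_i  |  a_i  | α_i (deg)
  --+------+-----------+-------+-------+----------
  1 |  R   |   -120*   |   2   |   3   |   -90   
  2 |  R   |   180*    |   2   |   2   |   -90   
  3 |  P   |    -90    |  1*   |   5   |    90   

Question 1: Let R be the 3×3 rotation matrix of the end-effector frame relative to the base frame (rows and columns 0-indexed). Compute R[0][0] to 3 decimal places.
End-effector x-axis (col 0 of R) = (0.8660,-0.5000,-0.0000)
R[0][0] = 0.8660

0.866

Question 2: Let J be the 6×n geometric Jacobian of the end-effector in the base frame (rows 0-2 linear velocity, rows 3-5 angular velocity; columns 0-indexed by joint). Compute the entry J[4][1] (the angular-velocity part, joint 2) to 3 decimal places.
-0.500

axis z_1 = (0.8660,-0.5000,0.0000); lever o_n−o_1 = (7.0622,-1.7679,1.0000)
cross product → J_v[:, 1] = (-0.5000,-0.8660,2.0000)
J_ω[:, 1] = z_1
entry J[4][1] = -0.5000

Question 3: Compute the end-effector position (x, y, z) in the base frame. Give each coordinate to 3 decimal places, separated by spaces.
after link 1: o_1 = (-1.5000, -2.5981, 2.0000)
after link 2: o_2 = (1.2321, -1.8660, 2.0000)
after link 3: o_3 = (5.5622, -4.3660, 3.0000)

5.562 -4.366 3.000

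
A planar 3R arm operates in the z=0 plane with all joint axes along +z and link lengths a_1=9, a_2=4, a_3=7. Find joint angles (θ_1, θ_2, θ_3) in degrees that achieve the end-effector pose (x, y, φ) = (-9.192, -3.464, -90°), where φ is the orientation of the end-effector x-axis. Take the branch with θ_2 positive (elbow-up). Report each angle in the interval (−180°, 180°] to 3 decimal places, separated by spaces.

134.996 90.003 45.001

wrist centre = target − a_3·(cos φ, sin φ) = (-9.1920, 3.5360)
cos θ_2 = (96.9962−9²−4²)/(2·9·4) = -0.0001; θ_2 = 90.0031° (elbow-up)
β = atan2(3.5360,-9.1920) = 158.9591°; ψ = atan2(4.0000,8.9998) = 23.9630°
θ_1 = β − ψ = 134.9962°
θ_3 = φ − θ_1 − θ_2 = 45.0008° (wrapped to (-180°,180°])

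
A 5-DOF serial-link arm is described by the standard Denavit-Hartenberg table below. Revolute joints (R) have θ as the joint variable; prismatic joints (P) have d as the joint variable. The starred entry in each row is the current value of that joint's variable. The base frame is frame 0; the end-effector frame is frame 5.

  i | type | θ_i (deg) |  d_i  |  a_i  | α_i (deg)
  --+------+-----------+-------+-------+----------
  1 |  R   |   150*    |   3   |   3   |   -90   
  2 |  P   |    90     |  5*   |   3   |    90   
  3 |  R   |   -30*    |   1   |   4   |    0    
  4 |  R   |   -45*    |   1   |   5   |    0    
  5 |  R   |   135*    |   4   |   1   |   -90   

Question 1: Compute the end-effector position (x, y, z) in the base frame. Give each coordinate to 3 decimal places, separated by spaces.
-7.312 5.335 -5.258

after link 1: o_1 = (-2.5981, 1.5000, 3.0000)
after link 2: o_2 = (-5.0981, -2.8301, 0.0000)
after link 3: o_3 = (-4.9641, -0.5981, -3.4641)
after link 4: o_4 = (-3.4153, 4.0845, -4.7582)
after link 5: o_5 = (-7.3124, 5.3345, -5.2582)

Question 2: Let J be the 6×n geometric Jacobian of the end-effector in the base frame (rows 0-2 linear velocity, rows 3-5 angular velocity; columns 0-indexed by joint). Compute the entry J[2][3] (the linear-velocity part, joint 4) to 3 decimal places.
axis z_3 = (-0.8660,0.5000,0.0000); lever o_n−o_3 = (-2.3483,5.9326,-1.7941)
cross product → J_v[:, 3] = (-0.8970,-1.5537,-3.9636)
J_ω[:, 3] = z_3
entry J[2][3] = -3.9636

-3.964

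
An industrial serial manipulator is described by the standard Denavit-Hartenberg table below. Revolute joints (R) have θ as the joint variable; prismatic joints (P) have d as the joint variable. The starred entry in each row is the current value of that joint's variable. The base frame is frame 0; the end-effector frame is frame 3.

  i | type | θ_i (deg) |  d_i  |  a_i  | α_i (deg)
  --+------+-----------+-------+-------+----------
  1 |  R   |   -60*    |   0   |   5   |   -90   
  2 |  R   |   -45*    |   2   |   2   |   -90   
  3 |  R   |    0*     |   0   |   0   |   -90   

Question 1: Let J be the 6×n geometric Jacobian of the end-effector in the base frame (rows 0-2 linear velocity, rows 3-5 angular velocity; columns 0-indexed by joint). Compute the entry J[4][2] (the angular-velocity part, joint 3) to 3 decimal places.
-0.612

axis z_2 = (0.3536,-0.6124,-0.7071); lever o_n−o_2 = (0.0000,0.0000,0.0000)
cross product → J_v[:, 2] = (0.0000,-0.0000,0.0000)
J_ω[:, 2] = z_2
entry J[4][2] = -0.6124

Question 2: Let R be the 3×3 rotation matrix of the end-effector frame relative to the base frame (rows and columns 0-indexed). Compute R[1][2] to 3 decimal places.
-0.500

End-effector z-axis (col 2 of R) = (-0.8660,-0.5000,-0.0000)
R[1][2] = -0.5000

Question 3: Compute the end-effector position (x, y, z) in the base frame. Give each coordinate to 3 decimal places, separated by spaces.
after link 1: o_1 = (2.5000, -4.3301, 0.0000)
after link 2: o_2 = (4.9392, -4.5549, 1.4142)
after link 3: o_3 = (4.9392, -4.5549, 1.4142)

4.939 -4.555 1.414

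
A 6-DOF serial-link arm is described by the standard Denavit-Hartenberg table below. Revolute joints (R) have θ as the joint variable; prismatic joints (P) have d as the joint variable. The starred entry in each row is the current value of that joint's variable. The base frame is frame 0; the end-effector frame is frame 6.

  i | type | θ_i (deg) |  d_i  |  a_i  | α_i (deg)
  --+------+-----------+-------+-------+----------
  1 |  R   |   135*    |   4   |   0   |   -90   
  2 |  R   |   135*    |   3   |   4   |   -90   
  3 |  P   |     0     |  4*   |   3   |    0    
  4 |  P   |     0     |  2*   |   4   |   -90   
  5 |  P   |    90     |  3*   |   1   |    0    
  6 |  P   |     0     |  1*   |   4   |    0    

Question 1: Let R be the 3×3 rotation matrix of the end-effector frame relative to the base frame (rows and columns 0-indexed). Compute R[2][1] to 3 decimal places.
End-effector y-axis (col 1 of R) = (-0.5000,0.5000,0.7071)
R[2][1] = 0.7071

0.707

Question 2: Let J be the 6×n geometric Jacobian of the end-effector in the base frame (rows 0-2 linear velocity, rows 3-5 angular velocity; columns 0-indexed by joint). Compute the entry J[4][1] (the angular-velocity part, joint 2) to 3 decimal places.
axis z_1 = (-0.7071,-0.7071,0.0000); lever o_n−o_1 = (6.7071,-5.2929,-7.0711)
cross product → J_v[:, 1] = (5.0000,-5.0000,8.4853)
J_ω[:, 1] = z_1
entry J[4][1] = -0.7071

-0.707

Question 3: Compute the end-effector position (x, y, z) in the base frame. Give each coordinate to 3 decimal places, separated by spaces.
after link 1: o_1 = (0.0000, 0.0000, 4.0000)
after link 2: o_2 = (-0.1213, -4.1213, 1.1716)
after link 3: o_3 = (3.3787, -7.6213, 1.8787)
after link 4: o_4 = (6.3787, -10.6213, 0.4645)
after link 5: o_5 = (8.0000, -8.0000, -0.2426)
after link 6: o_6 = (6.7071, -5.2929, -3.0711)

6.707 -5.293 -3.071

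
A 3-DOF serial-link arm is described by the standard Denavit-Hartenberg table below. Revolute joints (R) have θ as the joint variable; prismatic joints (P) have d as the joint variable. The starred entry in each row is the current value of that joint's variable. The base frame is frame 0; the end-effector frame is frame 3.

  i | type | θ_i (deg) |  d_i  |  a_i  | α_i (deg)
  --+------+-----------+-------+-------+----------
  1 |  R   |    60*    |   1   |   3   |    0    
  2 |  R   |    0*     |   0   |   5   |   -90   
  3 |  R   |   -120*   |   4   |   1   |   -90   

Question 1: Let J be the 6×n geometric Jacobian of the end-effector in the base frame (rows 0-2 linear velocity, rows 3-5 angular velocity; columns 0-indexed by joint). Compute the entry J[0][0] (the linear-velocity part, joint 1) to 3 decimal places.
-8.495

axis z_0 = ẑ; lever o_n−o_0 = (0.2859,8.4952,1.8660)
cross product → J_v[:, 0] = (-8.4952,0.2859,0.0000)
J_ω[:, 0] = z_0
entry J[0][0] = -8.4952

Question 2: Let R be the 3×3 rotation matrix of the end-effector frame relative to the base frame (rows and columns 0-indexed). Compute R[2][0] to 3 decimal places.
End-effector x-axis (col 0 of R) = (-0.2500,-0.4330,0.8660)
R[2][0] = 0.8660

0.866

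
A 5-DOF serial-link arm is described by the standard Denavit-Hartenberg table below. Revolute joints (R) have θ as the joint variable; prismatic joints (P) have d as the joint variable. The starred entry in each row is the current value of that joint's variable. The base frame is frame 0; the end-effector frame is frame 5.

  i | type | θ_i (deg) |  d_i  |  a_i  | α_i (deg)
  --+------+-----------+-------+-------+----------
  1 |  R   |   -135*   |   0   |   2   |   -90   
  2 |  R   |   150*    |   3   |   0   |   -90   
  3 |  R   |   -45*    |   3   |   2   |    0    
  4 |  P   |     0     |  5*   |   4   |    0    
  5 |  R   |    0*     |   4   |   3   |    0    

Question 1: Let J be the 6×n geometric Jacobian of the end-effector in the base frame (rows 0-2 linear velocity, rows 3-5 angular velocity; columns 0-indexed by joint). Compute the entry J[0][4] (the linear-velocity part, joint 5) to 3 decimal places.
-0.201

axis z_4 = (0.3536,0.3536,0.8660); lever o_n−o_4 = (4.2133,1.2133,2.4034)
cross product → J_v[:, 4] = (-0.2010,2.7990,-1.0607)
J_ω[:, 4] = z_4
entry J[0][4] = -0.2010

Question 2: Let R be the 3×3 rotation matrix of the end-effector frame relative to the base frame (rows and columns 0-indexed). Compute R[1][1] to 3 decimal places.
End-effector y-axis (col 1 of R) = (-0.0670,0.9330,-0.3536)
R[1][1] = 0.9330

0.933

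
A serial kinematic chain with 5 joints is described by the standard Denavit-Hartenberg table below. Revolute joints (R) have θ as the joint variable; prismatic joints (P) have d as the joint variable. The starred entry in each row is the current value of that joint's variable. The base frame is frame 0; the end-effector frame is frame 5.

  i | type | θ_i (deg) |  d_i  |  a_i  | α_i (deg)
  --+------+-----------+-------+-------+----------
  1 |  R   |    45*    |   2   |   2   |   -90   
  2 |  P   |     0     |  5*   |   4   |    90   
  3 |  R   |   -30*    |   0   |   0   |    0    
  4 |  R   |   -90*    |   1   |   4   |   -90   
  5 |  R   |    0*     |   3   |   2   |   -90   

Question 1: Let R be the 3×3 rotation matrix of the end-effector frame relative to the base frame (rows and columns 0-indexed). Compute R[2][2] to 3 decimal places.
-1.000

End-effector z-axis (col 2 of R) = (0.0000,0.0000,-1.0000)
R[2][2] = -1.0000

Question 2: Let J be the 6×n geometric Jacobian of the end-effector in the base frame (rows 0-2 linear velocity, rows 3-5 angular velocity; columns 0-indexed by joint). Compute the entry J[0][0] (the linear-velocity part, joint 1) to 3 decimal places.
axis z_0 = ẑ; lever o_n−o_0 = (5.1578,2.7591,3.0000)
cross product → J_v[:, 0] = (-2.7591,5.1578,0.0000)
J_ω[:, 0] = z_0
entry J[0][0] = -2.7591

-2.759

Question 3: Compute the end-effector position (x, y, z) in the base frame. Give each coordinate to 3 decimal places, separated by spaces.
5.158 2.759 3.000

after link 1: o_1 = (1.4142, 1.4142, 2.0000)
after link 2: o_2 = (0.7071, 7.7782, 2.0000)
after link 3: o_3 = (0.7071, 7.7782, 2.0000)
after link 4: o_4 = (1.7424, 3.9145, 3.0000)
after link 5: o_5 = (5.1578, 2.7591, 3.0000)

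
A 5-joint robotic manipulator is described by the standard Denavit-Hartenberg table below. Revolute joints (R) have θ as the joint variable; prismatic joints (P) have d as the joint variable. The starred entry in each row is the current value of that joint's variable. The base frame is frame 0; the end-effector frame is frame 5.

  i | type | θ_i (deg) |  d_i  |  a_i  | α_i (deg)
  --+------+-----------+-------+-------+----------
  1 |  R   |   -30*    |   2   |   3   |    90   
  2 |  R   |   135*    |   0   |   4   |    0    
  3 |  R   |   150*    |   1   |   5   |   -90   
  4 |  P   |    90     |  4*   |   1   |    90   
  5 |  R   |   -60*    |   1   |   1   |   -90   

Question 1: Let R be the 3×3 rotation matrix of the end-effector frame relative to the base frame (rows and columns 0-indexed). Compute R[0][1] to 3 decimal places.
End-effector y-axis (col 1 of R) = (-0.2241,0.1294,0.9659)
R[0][1] = -0.2241

-0.224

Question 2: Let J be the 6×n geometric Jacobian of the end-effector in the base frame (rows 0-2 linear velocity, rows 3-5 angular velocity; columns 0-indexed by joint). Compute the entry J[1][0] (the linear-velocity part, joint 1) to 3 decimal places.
axis z_0 = ẑ; lever o_n−o_0 = (4.3651,-1.9428,-0.1560)
cross product → J_v[:, 0] = (1.9428,4.3651,-0.0000)
J_ω[:, 0] = z_0
entry J[1][0] = 4.3651

4.365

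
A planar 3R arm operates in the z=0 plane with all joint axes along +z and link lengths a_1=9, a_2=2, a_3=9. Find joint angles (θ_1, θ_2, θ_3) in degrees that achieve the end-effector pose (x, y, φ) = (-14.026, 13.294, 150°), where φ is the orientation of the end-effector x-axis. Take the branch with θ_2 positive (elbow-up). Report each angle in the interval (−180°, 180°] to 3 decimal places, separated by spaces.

119.995 30.024 -0.019

wrist centre = target − a_3·(cos φ, sin φ) = (-6.2318, 8.7940)
cos θ_2 = (116.1694−9²−2²)/(2·9·2) = 0.8658; θ_2 = 30.0239° (elbow-up)
β = atan2(8.7940,-6.2318) = 125.3229°; ψ = atan2(1.0007,10.7316) = 5.3274°
θ_1 = β − ψ = 119.9955°
θ_3 = φ − θ_1 − θ_2 = -0.0193° (wrapped to (-180°,180°])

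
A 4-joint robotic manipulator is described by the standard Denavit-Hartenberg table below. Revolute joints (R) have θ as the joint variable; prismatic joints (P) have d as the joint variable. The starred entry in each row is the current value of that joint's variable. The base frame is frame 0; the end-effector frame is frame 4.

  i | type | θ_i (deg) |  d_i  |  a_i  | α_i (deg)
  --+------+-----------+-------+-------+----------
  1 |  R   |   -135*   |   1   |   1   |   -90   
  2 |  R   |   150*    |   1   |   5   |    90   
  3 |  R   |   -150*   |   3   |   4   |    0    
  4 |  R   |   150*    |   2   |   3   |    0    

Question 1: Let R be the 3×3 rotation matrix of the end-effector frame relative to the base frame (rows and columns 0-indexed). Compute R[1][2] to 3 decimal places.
End-effector z-axis (col 2 of R) = (-0.3536,-0.3536,-0.8660)
R[1][2] = -0.3536

-0.354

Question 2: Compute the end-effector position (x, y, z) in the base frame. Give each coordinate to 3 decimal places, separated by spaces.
after link 1: o_1 = (-0.7071, -0.7071, 1.0000)
after link 2: o_2 = (3.0619, 1.6476, -1.5000)
after link 3: o_3 = (-1.5343, -0.1201, -2.3660)
after link 4: o_4 = (-0.4043, 1.0099, -5.5981)

-0.404 1.010 -5.598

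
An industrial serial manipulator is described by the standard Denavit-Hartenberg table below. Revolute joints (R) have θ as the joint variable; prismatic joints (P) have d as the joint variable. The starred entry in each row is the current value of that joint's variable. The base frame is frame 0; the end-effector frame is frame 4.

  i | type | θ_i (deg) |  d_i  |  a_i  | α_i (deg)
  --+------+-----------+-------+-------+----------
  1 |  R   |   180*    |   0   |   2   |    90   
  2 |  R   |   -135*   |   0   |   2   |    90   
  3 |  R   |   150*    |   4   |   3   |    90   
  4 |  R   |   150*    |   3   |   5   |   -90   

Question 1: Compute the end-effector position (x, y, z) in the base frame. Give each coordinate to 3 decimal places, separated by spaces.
5.886 1.933 1.307

after link 1: o_1 = (-2.0000, 0.0000, 0.0000)
after link 2: o_2 = (-0.5858, 0.0000, -1.4142)
after link 3: o_3 = (0.4055, 1.5000, 3.2513)
after link 4: o_4 = (5.8856, 1.9330, 1.3068)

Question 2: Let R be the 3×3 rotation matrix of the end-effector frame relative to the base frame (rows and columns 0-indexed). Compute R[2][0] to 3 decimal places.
-0.177

End-effector x-axis (col 0 of R) = (0.8839,-0.4330,-0.1768)
R[2][0] = -0.1768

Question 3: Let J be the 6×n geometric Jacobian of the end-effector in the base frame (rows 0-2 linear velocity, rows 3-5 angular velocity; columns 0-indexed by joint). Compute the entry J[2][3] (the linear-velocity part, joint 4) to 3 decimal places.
axis z_3 = (0.3536,0.8660,-0.3536); lever o_n−o_3 = (5.4801,0.4330,-1.9445)
cross product → J_v[:, 3] = (-1.5309,-1.2500,-4.5928)
J_ω[:, 3] = z_3
entry J[2][3] = -4.5928

-4.593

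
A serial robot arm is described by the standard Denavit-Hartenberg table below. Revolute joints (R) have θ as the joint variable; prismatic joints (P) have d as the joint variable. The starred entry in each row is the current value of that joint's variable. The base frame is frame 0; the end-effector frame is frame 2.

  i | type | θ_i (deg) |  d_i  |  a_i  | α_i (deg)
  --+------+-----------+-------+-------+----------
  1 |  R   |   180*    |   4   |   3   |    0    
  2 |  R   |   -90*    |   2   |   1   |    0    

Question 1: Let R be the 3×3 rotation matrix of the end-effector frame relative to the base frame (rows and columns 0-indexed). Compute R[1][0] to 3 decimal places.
End-effector x-axis (col 0 of R) = (0.0000,1.0000,0.0000)
R[1][0] = 1.0000

1.000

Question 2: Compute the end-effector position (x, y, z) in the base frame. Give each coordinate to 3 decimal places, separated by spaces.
-3.000 1.000 6.000

after link 1: o_1 = (-3.0000, 0.0000, 4.0000)
after link 2: o_2 = (-3.0000, 1.0000, 6.0000)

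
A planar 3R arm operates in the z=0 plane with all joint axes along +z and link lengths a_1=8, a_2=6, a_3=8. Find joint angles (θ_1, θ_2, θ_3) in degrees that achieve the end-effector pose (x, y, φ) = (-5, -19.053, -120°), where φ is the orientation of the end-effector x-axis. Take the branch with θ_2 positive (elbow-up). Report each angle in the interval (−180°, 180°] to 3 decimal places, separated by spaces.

wrist centre = target − a_3·(cos φ, sin φ) = (-1.0000, -12.1248)
cos θ_2 = (148.0107−8²−6²)/(2·8·6) = 0.5001; θ_2 = 59.9926° (elbow-up)
β = atan2(-12.1248,-1.0000) = -94.7148°; ψ = atan2(5.1958,11.0007) = 25.2820°
θ_1 = β − ψ = -119.9968°
θ_3 = φ − θ_1 − θ_2 = -59.9958° (wrapped to (-180°,180°])

-119.997 59.993 -59.996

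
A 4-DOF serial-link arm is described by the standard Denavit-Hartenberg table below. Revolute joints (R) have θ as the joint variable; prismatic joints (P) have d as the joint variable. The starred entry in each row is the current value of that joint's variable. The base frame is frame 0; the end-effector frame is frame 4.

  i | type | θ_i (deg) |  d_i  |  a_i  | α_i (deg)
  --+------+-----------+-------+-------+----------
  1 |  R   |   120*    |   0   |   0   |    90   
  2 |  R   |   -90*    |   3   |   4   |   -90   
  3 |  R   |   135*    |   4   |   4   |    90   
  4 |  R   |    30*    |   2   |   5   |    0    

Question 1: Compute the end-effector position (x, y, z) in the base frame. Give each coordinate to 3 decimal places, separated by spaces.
after link 1: o_1 = (0.0000, 0.0000, 0.0000)
after link 2: o_2 = (2.5981, 1.5000, -4.0000)
after link 3: o_3 = (-1.8514, 3.5499, -1.1716)
after link 4: o_4 = (-6.9778, 3.4769, 0.4761)

-6.978 3.477 0.476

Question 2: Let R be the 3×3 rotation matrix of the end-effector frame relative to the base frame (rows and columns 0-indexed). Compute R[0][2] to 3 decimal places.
End-effector z-axis (col 2 of R) = (-0.6124,-0.3536,-0.7071)
R[0][2] = -0.6124

-0.612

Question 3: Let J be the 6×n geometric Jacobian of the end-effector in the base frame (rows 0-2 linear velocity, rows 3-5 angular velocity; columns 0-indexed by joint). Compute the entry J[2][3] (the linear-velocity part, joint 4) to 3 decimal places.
axis z_3 = (-0.6124,-0.3536,-0.7071); lever o_n−o_3 = (-5.1264,-0.0730,1.6476)
cross product → J_v[:, 3] = (-0.6341,4.6339,-1.7678)
J_ω[:, 3] = z_3
entry J[2][3] = -1.7678

-1.768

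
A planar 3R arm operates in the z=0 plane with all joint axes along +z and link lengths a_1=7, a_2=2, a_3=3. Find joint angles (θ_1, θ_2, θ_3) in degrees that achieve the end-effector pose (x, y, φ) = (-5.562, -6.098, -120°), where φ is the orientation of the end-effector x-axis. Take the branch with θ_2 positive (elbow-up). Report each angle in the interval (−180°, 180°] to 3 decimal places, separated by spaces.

-149.997 150.008 -120.011

wrist centre = target − a_3·(cos φ, sin φ) = (-4.0620, -3.4999)
cos θ_2 = (28.7493−7²−2²)/(2·7·2) = -0.8661; θ_2 = 150.0081° (elbow-up)
β = atan2(-3.4999,-4.0620) = -139.2510°; ψ = atan2(0.9998,5.2678) = 10.7461°
θ_1 = β − ψ = -149.9971°
θ_3 = φ − θ_1 − θ_2 = -120.0110° (wrapped to (-180°,180°])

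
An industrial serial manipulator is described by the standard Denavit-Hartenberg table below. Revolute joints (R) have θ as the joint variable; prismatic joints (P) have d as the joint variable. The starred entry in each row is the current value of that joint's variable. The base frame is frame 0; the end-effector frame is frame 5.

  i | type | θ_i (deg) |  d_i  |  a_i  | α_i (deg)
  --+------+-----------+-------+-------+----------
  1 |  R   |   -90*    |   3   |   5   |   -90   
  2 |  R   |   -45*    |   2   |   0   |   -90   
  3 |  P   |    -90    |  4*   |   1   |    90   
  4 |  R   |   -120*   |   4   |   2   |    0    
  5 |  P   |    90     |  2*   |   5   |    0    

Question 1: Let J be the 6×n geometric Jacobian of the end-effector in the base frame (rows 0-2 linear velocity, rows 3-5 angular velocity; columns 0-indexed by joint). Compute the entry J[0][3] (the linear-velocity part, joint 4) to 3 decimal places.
axis z_3 = (0.0000,0.7071,-0.7071); lever o_n−o_3 = (3.3301,7.2352,-1.2501)
cross product → J_v[:, 3] = (4.2321,-2.3548,-2.3548)
J_ω[:, 3] = z_3
entry J[0][3] = 4.2321

4.232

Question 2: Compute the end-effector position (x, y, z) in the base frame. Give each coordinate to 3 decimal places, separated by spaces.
6.330 -0.593 -1.079

after link 1: o_1 = (0.0000, -5.0000, 3.0000)
after link 2: o_2 = (2.0000, -5.0000, 3.0000)
after link 3: o_3 = (3.0000, -7.8284, 0.1716)
after link 4: o_4 = (2.0000, -3.7753, -1.4321)
after link 5: o_5 = (6.3301, -0.5933, -1.0786)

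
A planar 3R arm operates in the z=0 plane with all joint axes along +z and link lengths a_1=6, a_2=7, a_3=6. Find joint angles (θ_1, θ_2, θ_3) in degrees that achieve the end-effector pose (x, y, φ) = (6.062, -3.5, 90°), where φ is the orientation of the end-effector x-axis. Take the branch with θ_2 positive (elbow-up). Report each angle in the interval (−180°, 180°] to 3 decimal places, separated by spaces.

-90.002 60.002 120.000

wrist centre = target − a_3·(cos φ, sin φ) = (6.0620, -9.5000)
cos θ_2 = (126.9978−6²−7²)/(2·6·7) = 0.5000; θ_2 = 60.0017° (elbow-up)
β = atan2(-9.5000,6.0620) = -57.4578°; ψ = atan2(6.0623,9.4998) = 32.5439°
θ_1 = β − ψ = -90.0017°
θ_3 = φ − θ_1 − θ_2 = 120.0000° (wrapped to (-180°,180°])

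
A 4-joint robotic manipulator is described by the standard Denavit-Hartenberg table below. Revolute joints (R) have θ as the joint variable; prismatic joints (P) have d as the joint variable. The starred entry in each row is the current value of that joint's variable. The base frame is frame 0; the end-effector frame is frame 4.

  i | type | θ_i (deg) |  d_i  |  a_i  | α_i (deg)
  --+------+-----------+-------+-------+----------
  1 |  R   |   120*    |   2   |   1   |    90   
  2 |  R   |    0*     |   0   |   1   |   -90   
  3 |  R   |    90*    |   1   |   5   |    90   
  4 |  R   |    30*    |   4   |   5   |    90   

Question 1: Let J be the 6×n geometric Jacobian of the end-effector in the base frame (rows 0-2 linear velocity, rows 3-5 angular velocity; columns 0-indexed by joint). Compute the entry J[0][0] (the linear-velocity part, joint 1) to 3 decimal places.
-0.531

axis z_0 = ẑ; lever o_n−o_0 = (-11.0801,0.5311,5.5000)
cross product → J_v[:, 0] = (-0.5311,-11.0801,0.0000)
J_ω[:, 0] = z_0
entry J[0][0] = -0.5311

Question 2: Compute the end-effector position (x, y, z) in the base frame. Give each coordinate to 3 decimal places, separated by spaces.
-11.080 0.531 5.500

after link 1: o_1 = (-0.5000, 0.8660, 2.0000)
after link 2: o_2 = (-1.0000, 1.7321, 2.0000)
after link 3: o_3 = (-5.3301, -0.7679, 3.0000)
after link 4: o_4 = (-11.0801, 0.5311, 5.5000)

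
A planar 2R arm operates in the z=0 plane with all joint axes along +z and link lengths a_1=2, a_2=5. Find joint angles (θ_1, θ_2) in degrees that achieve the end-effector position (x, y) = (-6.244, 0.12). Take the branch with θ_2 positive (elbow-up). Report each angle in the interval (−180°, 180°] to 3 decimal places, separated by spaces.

cos θ_2 = (39.0019−2²−5²)/(2·2·5) = 0.5001; θ_2 = 59.9936° (elbow-up)
β = atan2(0.1200,-6.2440) = 178.8990°; ψ = atan2(4.3298,4.5005) = 43.8930°
θ_1 = β − ψ = 135.0060°

135.006 59.994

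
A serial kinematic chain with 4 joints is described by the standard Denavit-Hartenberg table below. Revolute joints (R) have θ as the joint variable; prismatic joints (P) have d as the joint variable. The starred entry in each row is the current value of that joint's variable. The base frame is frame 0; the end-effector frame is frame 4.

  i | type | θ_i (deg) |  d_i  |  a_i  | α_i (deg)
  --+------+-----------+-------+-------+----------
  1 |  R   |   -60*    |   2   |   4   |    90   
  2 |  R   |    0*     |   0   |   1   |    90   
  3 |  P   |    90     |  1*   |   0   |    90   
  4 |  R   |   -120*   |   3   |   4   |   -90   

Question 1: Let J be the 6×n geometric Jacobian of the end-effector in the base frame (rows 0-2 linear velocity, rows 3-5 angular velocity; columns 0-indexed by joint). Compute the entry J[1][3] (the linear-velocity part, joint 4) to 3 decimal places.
-1.732

axis z_3 = (0.5000,-0.8660,-0.0000); lever o_n−o_3 = (3.2321,-1.5981,3.4641)
cross product → J_v[:, 3] = (-3.0000,-1.7321,2.0000)
J_ω[:, 3] = z_3
entry J[1][3] = -1.7321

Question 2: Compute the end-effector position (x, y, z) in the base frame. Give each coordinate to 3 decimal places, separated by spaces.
5.732 -5.928 4.464

after link 1: o_1 = (2.0000, -3.4641, 2.0000)
after link 2: o_2 = (2.5000, -4.3301, 2.0000)
after link 3: o_3 = (2.5000, -4.3301, 1.0000)
after link 4: o_4 = (5.7321, -5.9282, 4.4641)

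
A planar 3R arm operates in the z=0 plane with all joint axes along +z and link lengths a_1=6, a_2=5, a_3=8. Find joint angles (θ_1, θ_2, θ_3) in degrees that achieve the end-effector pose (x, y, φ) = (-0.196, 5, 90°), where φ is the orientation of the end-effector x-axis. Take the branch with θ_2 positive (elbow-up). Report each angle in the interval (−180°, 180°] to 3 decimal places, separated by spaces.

-149.997 150.000 89.997

wrist centre = target − a_3·(cos φ, sin φ) = (-0.1960, -3.0000)
cos θ_2 = (9.0384−6²−5²)/(2·6·5) = -0.8660; θ_2 = 150.0001° (elbow-up)
β = atan2(-3.0000,-0.1960) = -93.7380°; ψ = atan2(2.5000,1.6699) = 56.2591°
θ_1 = β − ψ = -149.9971°
θ_3 = φ − θ_1 − θ_2 = 89.9970° (wrapped to (-180°,180°])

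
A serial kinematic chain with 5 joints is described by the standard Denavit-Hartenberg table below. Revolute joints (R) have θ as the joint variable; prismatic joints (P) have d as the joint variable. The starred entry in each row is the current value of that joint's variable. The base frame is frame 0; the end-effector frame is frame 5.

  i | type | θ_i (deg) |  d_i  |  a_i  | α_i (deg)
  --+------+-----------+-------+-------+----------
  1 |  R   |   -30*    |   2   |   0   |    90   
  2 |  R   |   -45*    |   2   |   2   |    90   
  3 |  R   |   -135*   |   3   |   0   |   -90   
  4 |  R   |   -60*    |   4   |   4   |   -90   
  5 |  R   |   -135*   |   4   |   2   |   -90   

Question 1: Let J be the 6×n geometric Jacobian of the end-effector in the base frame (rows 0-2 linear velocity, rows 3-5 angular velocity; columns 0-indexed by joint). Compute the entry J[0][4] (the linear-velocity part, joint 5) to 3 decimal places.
axis z_4 = (0.2374,0.5701,0.7866); lever o_n−o_4 = (2.8680,1.7499,2.9516)
cross product → J_v[:, 4] = (0.3062,1.5553,-1.2196)
J_ω[:, 4] = z_4
entry J[0][4] = 0.3062

0.306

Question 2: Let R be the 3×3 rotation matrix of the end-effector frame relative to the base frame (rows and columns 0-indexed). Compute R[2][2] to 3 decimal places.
End-effector z-axis (col 2 of R) = (0.1531,0.7776,-0.6098)
R[2][2] = -0.6098

-0.610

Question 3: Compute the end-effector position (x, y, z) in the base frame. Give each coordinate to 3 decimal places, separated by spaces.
2.122 4.770 -2.033

after link 1: o_1 = (0.0000, 0.0000, 2.0000)
after link 2: o_2 = (0.2247, -2.4392, 0.5858)
after link 3: o_3 = (-1.6124, -1.3785, -1.5355)
after link 4: o_4 = (-0.7463, 3.0205, -4.9850)
after link 5: o_5 = (2.1217, 4.7704, -2.0334)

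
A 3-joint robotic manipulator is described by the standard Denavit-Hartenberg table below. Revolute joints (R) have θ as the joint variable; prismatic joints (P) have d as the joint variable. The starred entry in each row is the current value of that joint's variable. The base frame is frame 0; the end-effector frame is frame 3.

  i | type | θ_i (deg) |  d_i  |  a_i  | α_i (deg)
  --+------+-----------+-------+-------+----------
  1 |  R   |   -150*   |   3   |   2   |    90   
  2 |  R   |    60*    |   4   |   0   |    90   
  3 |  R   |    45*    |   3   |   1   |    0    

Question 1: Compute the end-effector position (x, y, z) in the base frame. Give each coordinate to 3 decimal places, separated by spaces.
after link 1: o_1 = (-1.7321, -1.0000, 3.0000)
after link 2: o_2 = (-3.7321, 2.4641, 3.0000)
after link 3: o_3 = (-6.6418, 1.6007, 2.1124)

-6.642 1.601 2.112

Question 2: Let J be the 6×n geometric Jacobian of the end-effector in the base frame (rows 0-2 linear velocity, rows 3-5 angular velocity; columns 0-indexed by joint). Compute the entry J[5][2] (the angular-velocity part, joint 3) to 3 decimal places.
axis z_2 = (-0.7500,-0.4330,-0.5000); lever o_n−o_2 = (-2.9097,-0.8634,-0.8876)
cross product → J_v[:, 2] = (-0.0474,0.7891,-0.6124)
J_ω[:, 2] = z_2
entry J[5][2] = -0.5000

-0.500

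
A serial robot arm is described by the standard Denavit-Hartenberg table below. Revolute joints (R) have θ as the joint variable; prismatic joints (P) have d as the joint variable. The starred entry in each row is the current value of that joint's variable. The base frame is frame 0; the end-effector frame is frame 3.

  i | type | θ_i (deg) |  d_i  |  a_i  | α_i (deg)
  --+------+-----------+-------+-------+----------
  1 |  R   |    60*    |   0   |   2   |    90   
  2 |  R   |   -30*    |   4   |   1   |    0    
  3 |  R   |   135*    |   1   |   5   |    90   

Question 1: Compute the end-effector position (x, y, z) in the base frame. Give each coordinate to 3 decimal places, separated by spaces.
5.116 -1.139 4.330

after link 1: o_1 = (1.0000, 1.7321, 0.0000)
after link 2: o_2 = (4.8971, 0.4821, -0.5000)
after link 3: o_3 = (5.1161, -1.1387, 4.3296)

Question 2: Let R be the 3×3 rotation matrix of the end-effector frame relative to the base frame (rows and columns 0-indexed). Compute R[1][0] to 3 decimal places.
End-effector x-axis (col 0 of R) = (-0.1294,-0.2241,0.9659)
R[1][0] = -0.2241

-0.224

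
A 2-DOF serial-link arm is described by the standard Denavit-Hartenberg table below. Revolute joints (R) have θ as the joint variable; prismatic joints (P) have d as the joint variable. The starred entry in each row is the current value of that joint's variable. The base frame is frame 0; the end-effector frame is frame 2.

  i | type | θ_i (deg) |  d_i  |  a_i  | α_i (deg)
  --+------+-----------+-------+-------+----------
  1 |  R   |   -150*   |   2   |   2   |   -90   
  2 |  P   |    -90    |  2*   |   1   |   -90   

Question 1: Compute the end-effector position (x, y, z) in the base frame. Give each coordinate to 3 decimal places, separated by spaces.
after link 1: o_1 = (-1.7321, -1.0000, 2.0000)
after link 2: o_2 = (-0.7321, -2.7321, 3.0000)

-0.732 -2.732 3.000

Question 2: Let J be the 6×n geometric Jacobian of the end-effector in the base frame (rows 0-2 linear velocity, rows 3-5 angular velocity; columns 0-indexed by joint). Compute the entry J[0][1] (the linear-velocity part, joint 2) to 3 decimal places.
prismatic axis z_1 = (0.5000,-0.8660,0.0000)
J_v[:, 1] = z_1; J_ω[:, 1] = (0,0,0)
entry J[0][1] = 0.5000

0.500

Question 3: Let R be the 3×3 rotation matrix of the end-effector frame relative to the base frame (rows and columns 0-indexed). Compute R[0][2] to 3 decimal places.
-0.866

End-effector z-axis (col 2 of R) = (-0.8660,-0.5000,-0.0000)
R[0][2] = -0.8660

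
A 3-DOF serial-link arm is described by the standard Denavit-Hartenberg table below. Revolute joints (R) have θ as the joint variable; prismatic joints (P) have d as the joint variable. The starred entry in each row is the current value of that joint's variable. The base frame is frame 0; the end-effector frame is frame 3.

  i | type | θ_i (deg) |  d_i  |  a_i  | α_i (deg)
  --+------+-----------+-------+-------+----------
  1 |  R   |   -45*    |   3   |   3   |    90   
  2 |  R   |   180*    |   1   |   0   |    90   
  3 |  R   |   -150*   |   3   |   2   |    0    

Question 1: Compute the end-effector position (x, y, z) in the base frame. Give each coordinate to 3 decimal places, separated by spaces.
after link 1: o_1 = (2.1213, -2.1213, 3.0000)
after link 2: o_2 = (1.4142, -2.8284, 3.0000)
after link 3: o_3 = (3.3461, -3.3461, 6.0000)

3.346 -3.346 6.000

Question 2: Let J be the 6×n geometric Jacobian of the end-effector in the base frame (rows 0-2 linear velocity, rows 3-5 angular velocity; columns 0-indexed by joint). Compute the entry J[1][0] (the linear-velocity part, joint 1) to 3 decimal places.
axis z_0 = ẑ; lever o_n−o_0 = (3.3461,-3.3461,6.0000)
cross product → J_v[:, 0] = (3.3461,3.3461,-0.0000)
J_ω[:, 0] = z_0
entry J[1][0] = 3.3461

3.346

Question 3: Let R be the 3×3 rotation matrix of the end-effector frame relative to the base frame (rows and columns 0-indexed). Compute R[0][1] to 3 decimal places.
0.259

End-effector y-axis (col 1 of R) = (0.2588,0.9659,0.0000)
R[0][1] = 0.2588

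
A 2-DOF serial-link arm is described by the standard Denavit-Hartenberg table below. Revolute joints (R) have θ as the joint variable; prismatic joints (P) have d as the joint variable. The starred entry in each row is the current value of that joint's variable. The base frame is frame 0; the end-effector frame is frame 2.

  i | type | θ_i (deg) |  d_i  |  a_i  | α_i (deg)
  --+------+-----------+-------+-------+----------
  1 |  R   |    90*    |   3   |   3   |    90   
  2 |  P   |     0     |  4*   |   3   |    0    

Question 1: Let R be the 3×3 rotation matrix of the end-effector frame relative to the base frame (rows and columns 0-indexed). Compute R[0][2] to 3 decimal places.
1.000

End-effector z-axis (col 2 of R) = (1.0000,-0.0000,0.0000)
R[0][2] = 1.0000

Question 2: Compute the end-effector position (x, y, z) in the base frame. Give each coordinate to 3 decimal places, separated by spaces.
after link 1: o_1 = (0.0000, 3.0000, 3.0000)
after link 2: o_2 = (4.0000, 6.0000, 3.0000)

4.000 6.000 3.000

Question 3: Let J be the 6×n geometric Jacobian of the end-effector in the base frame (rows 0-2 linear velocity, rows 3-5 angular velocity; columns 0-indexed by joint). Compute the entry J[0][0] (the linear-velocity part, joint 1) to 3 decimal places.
-6.000

axis z_0 = ẑ; lever o_n−o_0 = (4.0000,6.0000,3.0000)
cross product → J_v[:, 0] = (-6.0000,4.0000,0.0000)
J_ω[:, 0] = z_0
entry J[0][0] = -6.0000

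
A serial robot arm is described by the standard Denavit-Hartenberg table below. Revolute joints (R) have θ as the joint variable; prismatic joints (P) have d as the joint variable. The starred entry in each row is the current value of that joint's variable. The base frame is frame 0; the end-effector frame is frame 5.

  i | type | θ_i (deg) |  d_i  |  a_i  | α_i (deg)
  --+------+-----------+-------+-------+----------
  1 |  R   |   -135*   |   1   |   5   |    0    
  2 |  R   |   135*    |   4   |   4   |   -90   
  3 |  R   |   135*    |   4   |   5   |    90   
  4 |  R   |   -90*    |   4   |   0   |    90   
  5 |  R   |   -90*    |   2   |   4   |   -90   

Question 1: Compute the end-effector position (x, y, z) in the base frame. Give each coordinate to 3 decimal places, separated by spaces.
after link 1: o_1 = (-3.5355, -3.5355, 1.0000)
after link 2: o_2 = (0.4645, -3.5355, 5.0000)
after link 3: o_3 = (-3.0711, 0.4645, 1.4645)
after link 4: o_4 = (-0.2426, 0.4645, -1.3640)
after link 5: o_5 = (-1.6569, 0.4645, 2.8787)

-1.657 0.464 2.879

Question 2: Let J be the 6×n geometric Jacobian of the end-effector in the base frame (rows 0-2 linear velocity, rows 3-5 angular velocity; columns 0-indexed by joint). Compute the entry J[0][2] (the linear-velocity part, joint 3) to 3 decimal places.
axis z_2 = (0.0000,1.0000,0.0000); lever o_n−o_2 = (-2.1213,4.0000,-2.1213)
cross product → J_v[:, 2] = (-2.1213,-0.0000,2.1213)
J_ω[:, 2] = z_2
entry J[0][2] = -2.1213

-2.121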